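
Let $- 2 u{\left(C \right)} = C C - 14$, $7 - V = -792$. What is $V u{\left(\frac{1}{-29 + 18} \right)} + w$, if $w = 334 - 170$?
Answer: $\frac{1392395}{242} \approx 5753.7$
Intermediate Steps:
$V = 799$ ($V = 7 - -792 = 7 + 792 = 799$)
$w = 164$
$u{\left(C \right)} = 7 - \frac{C^{2}}{2}$ ($u{\left(C \right)} = - \frac{C C - 14}{2} = - \frac{C^{2} - 14}{2} = - \frac{-14 + C^{2}}{2} = 7 - \frac{C^{2}}{2}$)
$V u{\left(\frac{1}{-29 + 18} \right)} + w = 799 \left(7 - \frac{\left(\frac{1}{-29 + 18}\right)^{2}}{2}\right) + 164 = 799 \left(7 - \frac{\left(\frac{1}{-11}\right)^{2}}{2}\right) + 164 = 799 \left(7 - \frac{\left(- \frac{1}{11}\right)^{2}}{2}\right) + 164 = 799 \left(7 - \frac{1}{242}\right) + 164 = 799 \cdot \frac{1693}{242} + 164 = \frac{1352707}{242} + 164 = \frac{1392395}{242}$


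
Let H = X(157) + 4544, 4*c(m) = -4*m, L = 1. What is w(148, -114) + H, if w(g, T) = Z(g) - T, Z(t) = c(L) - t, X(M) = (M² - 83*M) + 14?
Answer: 16141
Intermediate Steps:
X(M) = 14 + M² - 83*M
c(m) = -m (c(m) = (-4*m)/4 = -m)
Z(t) = -1 - t (Z(t) = -1*1 - t = -1 - t)
w(g, T) = -1 - T - g (w(g, T) = (-1 - g) - T = -1 - T - g)
H = 16176 (H = (14 + 157² - 83*157) + 4544 = (14 + 24649 - 13031) + 4544 = 11632 + 4544 = 16176)
w(148, -114) + H = (-1 - 1*(-114) - 1*148) + 16176 = (-1 + 114 - 148) + 16176 = -35 + 16176 = 16141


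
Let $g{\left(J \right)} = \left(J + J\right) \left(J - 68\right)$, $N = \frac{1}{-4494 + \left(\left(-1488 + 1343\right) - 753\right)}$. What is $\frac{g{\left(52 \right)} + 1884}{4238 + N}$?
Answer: $\frac{237248}{4570259} \approx 0.051911$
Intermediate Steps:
$N = - \frac{1}{5392}$ ($N = \frac{1}{-4494 - 898} = \frac{1}{-5392} = - \frac{1}{5392} \approx -0.00018546$)
$g{\left(J \right)} = 2 J \left(-68 + J\right)$
$\frac{g{\left(52 \right)} + 1884}{4238 + N} = \frac{2 \cdot 52 \left(-68 + 52\right) + 1884}{4238 - \frac{1}{5392}} = \frac{2 \cdot 52 \left(-16\right) + 1884}{\frac{22851295}{5392}} = \left(-1664 + 1884\right) \frac{5392}{22851295} = 220 \cdot \frac{5392}{22851295} = \frac{237248}{4570259}$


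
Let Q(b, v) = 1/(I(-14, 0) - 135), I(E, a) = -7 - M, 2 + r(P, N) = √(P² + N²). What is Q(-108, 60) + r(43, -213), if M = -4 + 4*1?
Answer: -285/142 + √47218 ≈ 215.29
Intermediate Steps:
r(P, N) = -2 + √(N² + P²) (r(P, N) = -2 + √(P² + N²) = -2 + √(N² + P²))
M = 0 (M = -4 + 4 = 0)
I(E, a) = -7 (I(E, a) = -7 - 1*0 = -7 + 0 = -7)
Q(b, v) = -1/142 (Q(b, v) = 1/(-7 - 135) = 1/(-142) = -1/142)
Q(-108, 60) + r(43, -213) = -1/142 + (-2 + √((-213)² + 43²)) = -1/142 + (-2 + √(45369 + 1849)) = -1/142 + (-2 + √47218) = -285/142 + √47218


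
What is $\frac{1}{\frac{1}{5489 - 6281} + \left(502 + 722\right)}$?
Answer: $\frac{792}{969407} \approx 0.00081699$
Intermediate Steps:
$\frac{1}{\frac{1}{5489 - 6281} + \left(502 + 722\right)} = \frac{1}{\frac{1}{-792} + 1224} = \frac{1}{- \frac{1}{792} + 1224} = \frac{1}{\frac{969407}{792}} = \frac{792}{969407}$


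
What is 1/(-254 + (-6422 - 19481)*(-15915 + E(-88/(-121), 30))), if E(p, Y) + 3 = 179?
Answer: 1/407687063 ≈ 2.4529e-9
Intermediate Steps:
E(p, Y) = 176 (E(p, Y) = -3 + 179 = 176)
1/(-254 + (-6422 - 19481)*(-15915 + E(-88/(-121), 30))) = 1/(-254 + (-6422 - 19481)*(-15915 + 176)) = 1/(-254 - 25903*(-15739)) = 1/(-254 + 407687317) = 1/407687063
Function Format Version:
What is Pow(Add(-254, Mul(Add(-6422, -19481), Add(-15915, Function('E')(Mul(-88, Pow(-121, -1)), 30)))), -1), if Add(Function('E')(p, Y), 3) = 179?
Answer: Rational(1, 407687063) ≈ 2.4529e-9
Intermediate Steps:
Function('E')(p, Y) = 176 (Function('E')(p, Y) = Add(-3, 179) = 176)
Pow(Add(-254, Mul(Add(-6422, -19481), Add(-15915, Function('E')(Mul(-88, Pow(-121, -1)), 30)))), -1) = Pow(Add(-254, Mul(Add(-6422, -19481), Add(-15915, 176))), -1) = Pow(Add(-254, Mul(-25903, -15739)), -1) = Pow(Add(-254, 407687317), -1) = Pow(407687063, -1) = Rational(1, 407687063)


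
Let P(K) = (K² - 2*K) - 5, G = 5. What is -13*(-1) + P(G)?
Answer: 23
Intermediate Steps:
P(K) = -5 + K² - 2*K
-13*(-1) + P(G) = -13*(-1) + (-5 + 5² - 2*5) = 13 + (-5 + 25 - 10) = 13 + 10 = 23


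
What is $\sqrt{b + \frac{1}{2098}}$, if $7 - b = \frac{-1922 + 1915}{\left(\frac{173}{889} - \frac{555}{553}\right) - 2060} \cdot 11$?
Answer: $\frac{\sqrt{40126160320107181471815}}{75912289611} \approx 2.6388$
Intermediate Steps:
$b = \frac{1007720959}{144732678}$ ($b = 7 - \frac{-1922 + 1915}{\left(\frac{173}{889} - \frac{555}{553}\right) - 2060} \cdot 11 = 7 - - \frac{7}{\left(173 \cdot \frac{1}{889} - \frac{555}{553}\right) - 2060} \cdot 11 = 7 - - \frac{7}{\left(\frac{173}{889} - \frac{555}{553}\right) - 2060} \cdot 11 = 7 - - \frac{7}{- \frac{56818}{70231} - 2060} \cdot 11 = 7 - - \frac{7}{- \frac{144732678}{70231}} \cdot 11 = 7 - \left(-7\right) \left(- \frac{70231}{144732678}\right) 11 = 7 - \frac{491617}{144732678} \cdot 11 = 7 - \frac{5407787}{144732678} = \frac{1007720959}{144732678} \approx 6.9626$)
$\sqrt{b + \frac{1}{2098}} = \sqrt{\frac{1007720959}{144732678} + \frac{1}{2098}} = \sqrt{\frac{528585826165}{75912289611}} = \frac{\sqrt{40126160320107181471815}}{75912289611}$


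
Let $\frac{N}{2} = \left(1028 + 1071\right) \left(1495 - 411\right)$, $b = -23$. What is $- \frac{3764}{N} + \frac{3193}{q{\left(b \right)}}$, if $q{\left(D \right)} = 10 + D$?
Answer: $- \frac{3632554227}{14789554} \approx -245.62$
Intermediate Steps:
$N = 4550632$ ($N = 2 \left(1028 + 1071\right) \left(1495 - 411\right) = 2 \cdot 2099 \cdot 1084 = 2 \cdot 2275316 = 4550632$)
$- \frac{3764}{N} + \frac{3193}{q{\left(b \right)}} = - \frac{3764}{4550632} + \frac{3193}{10 - 23} = \left(-3764\right) \frac{1}{4550632} + \frac{3193}{-13} = - \frac{941}{1137658} + 3193 \left(- \frac{1}{13}\right) = - \frac{941}{1137658} - \frac{3193}{13} = - \frac{3632554227}{14789554}$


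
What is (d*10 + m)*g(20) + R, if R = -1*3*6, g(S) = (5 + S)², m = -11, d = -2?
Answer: -19393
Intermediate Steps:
R = -18 (R = -3*6 = -18)
(d*10 + m)*g(20) + R = (-2*10 - 11)*(5 + 20)² - 18 = (-20 - 11)*25² - 18 = -31*625 - 18 = -19375 - 18 = -19393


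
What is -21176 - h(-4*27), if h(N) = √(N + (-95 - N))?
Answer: -21176 - I*√95 ≈ -21176.0 - 9.7468*I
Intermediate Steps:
h(N) = I*√95 (h(N) = √(-95) = I*√95)
-21176 - h(-4*27) = -21176 - I*√95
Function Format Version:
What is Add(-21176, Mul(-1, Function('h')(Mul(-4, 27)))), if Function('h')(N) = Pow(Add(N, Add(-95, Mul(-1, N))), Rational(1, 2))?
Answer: Add(-21176, Mul(-1, I, Pow(95, Rational(1, 2)))) ≈ Add(-21176., Mul(-9.7468, I))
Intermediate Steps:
Function('h')(N) = Mul(I, Pow(95, Rational(1, 2))) (Function('h')(N) = Pow(-95, Rational(1, 2)) = Mul(I, Pow(95, Rational(1, 2))))
Add(-21176, Mul(-1, Function('h')(Mul(-4, 27)))) = Add(-21176, Mul(-1, Mul(I, Pow(95, Rational(1, 2))))) = Add(-21176, Mul(-1, I, Pow(95, Rational(1, 2))))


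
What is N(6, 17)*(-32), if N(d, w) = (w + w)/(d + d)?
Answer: -272/3 ≈ -90.667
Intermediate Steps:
N(d, w) = w/d (N(d, w) = (2*w)/((2*d)) = (2*w)*(1/(2*d)) = w/d)
N(6, 17)*(-32) = (17/6)*(-32) = -272/3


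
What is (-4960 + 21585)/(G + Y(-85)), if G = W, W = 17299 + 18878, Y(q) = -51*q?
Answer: 16625/40512 ≈ 0.41037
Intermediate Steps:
W = 36177
G = 36177
(-4960 + 21585)/(G + Y(-85)) = (-4960 + 21585)/(36177 - 51*(-85)) = 16625/(36177 + 4335) = 16625/40512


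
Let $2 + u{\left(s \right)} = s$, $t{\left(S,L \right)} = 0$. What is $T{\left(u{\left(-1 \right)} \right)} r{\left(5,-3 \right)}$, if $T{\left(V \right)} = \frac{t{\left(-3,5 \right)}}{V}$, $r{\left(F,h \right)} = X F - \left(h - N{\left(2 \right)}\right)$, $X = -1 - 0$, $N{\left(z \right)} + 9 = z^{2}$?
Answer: $0$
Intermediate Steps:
$N{\left(z \right)} = -9 + z^{2}$
$u{\left(s \right)} = -2 + s$
$X = -1$ ($X = -1 + 0 = -1$)
$r{\left(F,h \right)} = -5 - F - h$ ($r{\left(F,h \right)} = - F - \left(9 - 4 + h\right) = - F - \left(5 + h\right) = -5 - F - h$)
$T{\left(V \right)} = 0$ ($T{\left(V \right)} = \frac{0}{V} = 0$)
$T{\left(u{\left(-1 \right)} \right)} r{\left(5,-3 \right)} = 0 \left(-5 - 5 - -3\right) = 0 \left(-5 - 5 + 3\right) = 0 \left(-7\right) = 0$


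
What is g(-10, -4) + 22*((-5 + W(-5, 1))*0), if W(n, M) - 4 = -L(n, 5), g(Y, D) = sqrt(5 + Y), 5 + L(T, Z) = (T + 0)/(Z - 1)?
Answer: I*sqrt(5) ≈ 2.2361*I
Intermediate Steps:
L(T, Z) = -5 + T/(-1 + Z) (L(T, Z) = -5 + (T + 0)/(Z - 1) = -5 + T/(-1 + Z))
W(n, M) = 9 - n/4 (W(n, M) = 4 - (5 + n - 5*5)/(-1 + 5) = 4 - (5 + n - 25)/4 = 4 - (-20 + n)/4 = 4 - (-5 + n/4) = 4 + (5 - n/4) = 9 - n/4)
g(-10, -4) + 22*((-5 + W(-5, 1))*0) = sqrt(5 - 10) + 22*((-5 + (9 - 1/4*(-5)))*0) = sqrt(-5) + 22*((-5 + (9 + 5/4))*0) = I*sqrt(5) + 22*((-5 + 41/4)*0) = I*sqrt(5) + 22*((21/4)*0) = I*sqrt(5) + 22*0 = I*sqrt(5) + 0 = I*sqrt(5)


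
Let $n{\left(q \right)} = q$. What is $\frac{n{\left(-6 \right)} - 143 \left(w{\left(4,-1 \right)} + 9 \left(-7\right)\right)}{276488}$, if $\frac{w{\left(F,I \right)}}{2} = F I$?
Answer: $\frac{10147}{276488} \approx 0.0367$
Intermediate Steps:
$w{\left(F,I \right)} = 2 F I$
$\frac{n{\left(-6 \right)} - 143 \left(w{\left(4,-1 \right)} + 9 \left(-7\right)\right)}{276488} = \frac{-6 - 143 \left(2 \cdot 4 \left(-1\right) + 9 \left(-7\right)\right)}{276488} = \left(-6 - 143 \left(-8 - 63\right)\right) \frac{1}{276488} = \left(-6 - -10153\right) \frac{1}{276488} = \left(-6 + 10153\right) \frac{1}{276488} = 10147 \cdot \frac{1}{276488} = \frac{10147}{276488}$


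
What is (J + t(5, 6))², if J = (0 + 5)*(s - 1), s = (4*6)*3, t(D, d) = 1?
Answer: 126736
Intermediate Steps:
s = 72 (s = 24*3 = 72)
J = 355 (J = (0 + 5)*(72 - 1) = 5*71 = 355)
(J + t(5, 6))² = (355 + 1)² = 356² = 126736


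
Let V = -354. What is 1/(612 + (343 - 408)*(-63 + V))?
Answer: 1/27717 ≈ 3.6079e-5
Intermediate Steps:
1/(612 + (343 - 408)*(-63 + V)) = 1/(612 + (343 - 408)*(-63 - 354)) = 1/(612 - 65*(-417)) = 1/(612 + 27105) = 1/27717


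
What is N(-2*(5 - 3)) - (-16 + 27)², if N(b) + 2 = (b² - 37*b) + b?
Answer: 37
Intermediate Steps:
N(b) = -2 + b² - 36*b (N(b) = -2 + ((b² - 37*b) + b) = -2 + (b² - 36*b) = -2 + b² - 36*b)
N(-2*(5 - 3)) - (-16 + 27)² = (-2 + (-2*(5 - 3))² - (-72)*(5 - 3)) - (-16 + 27)² = (-2 + (-2*2)² - (-72)*2) - 1*11² = (-2 + (-4)² - 36*(-4)) - 1*121 = (-2 + 16 + 144) - 121 = 158 - 121 = 37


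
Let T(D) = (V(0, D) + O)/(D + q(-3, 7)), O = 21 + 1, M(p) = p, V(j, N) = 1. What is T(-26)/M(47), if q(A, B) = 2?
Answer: -23/1128 ≈ -0.020390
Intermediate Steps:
O = 22
T(D) = 23/(2 + D) (T(D) = (1 + 22)/(D + 2) = 23/(2 + D))
T(-26)/M(47) = (23/(2 - 26))/47 = (23/(-24))*(1/47) = (23*(-1/24))*(1/47) = -23/24*1/47 = -23/1128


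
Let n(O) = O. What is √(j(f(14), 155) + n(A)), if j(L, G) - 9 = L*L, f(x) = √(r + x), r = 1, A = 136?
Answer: 4*√10 ≈ 12.649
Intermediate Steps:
f(x) = √(1 + x)
j(L, G) = 9 + L² (j(L, G) = 9 + L*L = 9 + L²)
√(j(f(14), 155) + n(A)) = √((9 + (√(1 + 14))²) + 136) = √((9 + (√15)²) + 136) = √((9 + 15) + 136) = √(24 + 136) = √160 = 4*√10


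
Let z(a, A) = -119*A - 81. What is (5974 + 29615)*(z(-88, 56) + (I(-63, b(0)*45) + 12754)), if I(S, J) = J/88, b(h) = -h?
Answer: 213854301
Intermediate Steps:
z(a, A) = -81 - 119*A
I(S, J) = J/88 (I(S, J) = J*(1/88) = J/88)
(5974 + 29615)*(z(-88, 56) + (I(-63, b(0)*45) + 12754)) = (5974 + 29615)*((-81 - 119*56) + ((-1*0*45)/88 + 12754)) = 35589*((-81 - 6664) + ((0*45)/88 + 12754)) = 35589*(-6745 + ((1/88)*0 + 12754)) = 35589*(-6745 + (0 + 12754)) = 35589*(-6745 + 12754) = 35589*6009 = 213854301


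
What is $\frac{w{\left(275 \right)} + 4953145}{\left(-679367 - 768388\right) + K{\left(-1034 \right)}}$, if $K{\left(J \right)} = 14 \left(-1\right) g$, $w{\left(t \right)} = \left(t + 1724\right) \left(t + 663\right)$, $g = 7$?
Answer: $- \frac{6828207}{1447853} \approx -4.7161$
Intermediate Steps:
$w{\left(t \right)} = \left(663 + t\right) \left(1724 + t\right)$ ($w{\left(t \right)} = \left(1724 + t\right) \left(663 + t\right) = \left(663 + t\right) \left(1724 + t\right)$)
$K{\left(J \right)} = -98$ ($K{\left(J \right)} = 14 \left(-1\right) 7 = \left(-14\right) 7 = -98$)
$\frac{w{\left(275 \right)} + 4953145}{\left(-679367 - 768388\right) + K{\left(-1034 \right)}} = \frac{\left(1143012 + 275^{2} + 2387 \cdot 275\right) + 4953145}{\left(-679367 - 768388\right) - 98} = \frac{\left(1143012 + 75625 + 656425\right) + 4953145}{-1447755 - 98} = \frac{1875062 + 4953145}{-1447853} = 6828207 \left(- \frac{1}{1447853}\right) = - \frac{6828207}{1447853}$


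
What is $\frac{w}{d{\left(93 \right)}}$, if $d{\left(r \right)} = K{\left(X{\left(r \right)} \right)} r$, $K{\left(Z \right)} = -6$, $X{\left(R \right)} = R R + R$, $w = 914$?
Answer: $- \frac{457}{279} \approx -1.638$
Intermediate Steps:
$X{\left(R \right)} = R + R^{2}$ ($X{\left(R \right)} = R^{2} + R = R + R^{2}$)
$d{\left(r \right)} = - 6 r$
$\frac{w}{d{\left(93 \right)}} = \frac{914}{\left(-6\right) 93} = \frac{914}{-558} = 914 \left(- \frac{1}{558}\right) = - \frac{457}{279}$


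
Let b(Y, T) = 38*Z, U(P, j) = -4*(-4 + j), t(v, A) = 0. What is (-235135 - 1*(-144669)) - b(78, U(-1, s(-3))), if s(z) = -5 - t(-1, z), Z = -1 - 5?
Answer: -90238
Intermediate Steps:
Z = -6
s(z) = -5 (s(z) = -5 - 1*0 = -5 + 0 = -5)
U(P, j) = 16 - 4*j
b(Y, T) = -228 (b(Y, T) = 38*(-6) = -228)
(-235135 - 1*(-144669)) - b(78, U(-1, s(-3))) = (-235135 - 1*(-144669)) - 1*(-228) = (-235135 + 144669) + 228 = -90466 + 228 = -90238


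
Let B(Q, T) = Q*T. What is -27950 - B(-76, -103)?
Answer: -35778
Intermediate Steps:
-27950 - B(-76, -103) = -27950 - (-76)*(-103) = -27950 - 1*7828 = -27950 - 7828 = -35778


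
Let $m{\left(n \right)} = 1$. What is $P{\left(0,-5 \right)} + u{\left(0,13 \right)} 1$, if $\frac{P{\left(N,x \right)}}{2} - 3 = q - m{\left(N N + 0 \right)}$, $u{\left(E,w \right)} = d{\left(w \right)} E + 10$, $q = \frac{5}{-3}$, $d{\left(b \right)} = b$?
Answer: $\frac{32}{3} \approx 10.667$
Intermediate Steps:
$q = - \frac{5}{3}$ ($q = 5 \left(- \frac{1}{3}\right) = - \frac{5}{3} \approx -1.6667$)
$u{\left(E,w \right)} = 10 + E w$ ($u{\left(E,w \right)} = w E + 10 = E w + 10 = 10 + E w$)
$P{\left(N,x \right)} = \frac{2}{3}$ ($P{\left(N,x \right)} = 6 + 2 \left(- \frac{5}{3} - 1\right) = 6 + 2 \left(- \frac{8}{3}\right) = 6 - \frac{16}{3} = \frac{2}{3}$)
$P{\left(0,-5 \right)} + u{\left(0,13 \right)} 1 = \frac{2}{3} + \left(10 + 0 \cdot 13\right) 1 = \frac{2}{3} + \left(10 + 0\right) 1 = \frac{2}{3} + 10 \cdot 1 = \frac{2}{3} + 10 = \frac{32}{3}$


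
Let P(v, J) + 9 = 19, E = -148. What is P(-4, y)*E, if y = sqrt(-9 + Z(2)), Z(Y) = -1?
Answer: -1480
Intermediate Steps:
y = I*sqrt(10) (y = sqrt(-9 - 1) = sqrt(-10) = I*sqrt(10) ≈ 3.1623*I)
P(v, J) = 10 (P(v, J) = -9 + 19 = 10)
P(-4, y)*E = 10*(-148) = -1480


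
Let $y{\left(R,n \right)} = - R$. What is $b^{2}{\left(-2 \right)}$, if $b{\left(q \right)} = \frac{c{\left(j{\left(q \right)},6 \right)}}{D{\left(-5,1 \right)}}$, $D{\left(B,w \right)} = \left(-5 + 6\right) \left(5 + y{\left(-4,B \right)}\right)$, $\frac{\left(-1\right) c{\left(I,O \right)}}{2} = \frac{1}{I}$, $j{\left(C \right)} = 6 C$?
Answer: $\frac{1}{2916} \approx 0.00034294$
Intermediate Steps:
$c{\left(I,O \right)} = - \frac{2}{I}$
$D{\left(B,w \right)} = 9$ ($D{\left(B,w \right)} = \left(-5 + 6\right) \left(5 - -4\right) = 1 \left(5 + 4\right) = 1 \cdot 9 = 9$)
$b{\left(q \right)} = - \frac{1}{27 q}$ ($b{\left(q \right)} = \frac{\left(-2\right) \frac{1}{6 q}}{9} = - 2 \frac{1}{6 q} \frac{1}{9} = - \frac{1}{3 q} \frac{1}{9} = - \frac{1}{27 q}$)
$b^{2}{\left(-2 \right)} = \left(- \frac{1}{27 \left(-2\right)}\right)^{2} = \left(\left(- \frac{1}{27}\right) \left(- \frac{1}{2}\right)\right)^{2} = \left(\frac{1}{54}\right)^{2} = \frac{1}{2916}$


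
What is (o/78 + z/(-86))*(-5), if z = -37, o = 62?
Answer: -20545/3354 ≈ -6.1255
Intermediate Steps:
(o/78 + z/(-86))*(-5) = (62/78 - 37/(-86))*(-5) = (62*(1/78) - 37*(-1/86))*(-5) = (31/39 + 37/86)*(-5) = (4109/3354)*(-5) = -20545/3354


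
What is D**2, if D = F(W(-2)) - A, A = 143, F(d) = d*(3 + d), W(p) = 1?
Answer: 19321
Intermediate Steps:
D = -139 (D = 1*(3 + 1) - 1*143 = 1*4 - 143 = 4 - 143 = -139)
D**2 = (-139)**2 = 19321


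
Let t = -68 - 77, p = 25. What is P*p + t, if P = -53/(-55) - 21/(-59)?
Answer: -72695/649 ≈ -112.01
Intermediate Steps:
t = -145
P = 4282/3245 (P = -53*(-1/55) - 21*(-1/59) = 53/55 + 21/59 = 4282/3245 ≈ 1.3196)
P*p + t = (4282/3245)*25 - 145 = 21410/649 - 145 = -72695/649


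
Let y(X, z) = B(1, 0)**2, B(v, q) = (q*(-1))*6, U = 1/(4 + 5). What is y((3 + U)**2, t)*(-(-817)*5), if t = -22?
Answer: 0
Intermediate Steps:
U = 1/9 ≈ 0.11111
B(v, q) = -6*q (B(v, q) = -q*6 = -6*q)
y(X, z) = 0 (y(X, z) = (-6*0)**2 = 0**2 = 0)
y((3 + U)**2, t)*(-(-817)*5) = 0*(-(-817)*5) = 0*(-817*(-5)) = 0*4085 = 0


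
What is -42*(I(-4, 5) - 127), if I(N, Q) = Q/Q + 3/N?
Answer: 10647/2 ≈ 5323.5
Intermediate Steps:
I(N, Q) = 1 + 3/N
-42*(I(-4, 5) - 127) = -42*((3 - 4)/(-4) - 127) = -42*(-1/4*(-1) - 127) = -42*(1/4 - 127) = -42*(-507)/4 = -1*(-10647/2) = 10647/2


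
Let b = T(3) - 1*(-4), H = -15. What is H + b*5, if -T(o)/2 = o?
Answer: -25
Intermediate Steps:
T(o) = -2*o
b = -2 (b = -2*3 - 1*(-4) = -6 + 4 = -2)
H + b*5 = -15 - 2*5 = -15 - 10 = -25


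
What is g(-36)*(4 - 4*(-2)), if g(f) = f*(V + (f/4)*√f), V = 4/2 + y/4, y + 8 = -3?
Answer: 324 + 23328*I ≈ 324.0 + 23328.0*I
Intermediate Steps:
y = -11 (y = -8 - 3 = -11)
V = -¾ (V = 4/2 - 11/4 = 4*(½) - 11*¼ = 2 - 11/4 = -¾ ≈ -0.75000)
g(f) = f*(-¾ + f^(3/2)/4) (g(f) = f*(-¾ + (f/4)*√f) = f*(-¾ + f^(3/2)/4))
g(-36)*(4 - 4*(-2)) = (-¾*(-36) + (-36)^(5/2)/4)*(4 - 4*(-2)) = (27 + (7776*I)/4)*(4 + 8) = (27 + 1944*I)*12 = 324 + 23328*I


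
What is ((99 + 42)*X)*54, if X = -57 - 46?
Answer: -784242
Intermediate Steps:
X = -103
((99 + 42)*X)*54 = ((99 + 42)*(-103))*54 = (141*(-103))*54 = -14523*54 = -784242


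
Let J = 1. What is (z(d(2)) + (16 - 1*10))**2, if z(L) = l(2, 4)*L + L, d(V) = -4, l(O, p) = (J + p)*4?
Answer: 6084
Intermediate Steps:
l(O, p) = 4 + 4*p (l(O, p) = (1 + p)*4 = 4 + 4*p)
z(L) = 21*L (z(L) = (4 + 4*4)*L + L = (4 + 16)*L + L = 20*L + L = 21*L)
(z(d(2)) + (16 - 1*10))**2 = (21*(-4) + (16 - 1*10))**2 = (-84 + (16 - 10))**2 = (-84 + 6)**2 = (-78)**2 = 6084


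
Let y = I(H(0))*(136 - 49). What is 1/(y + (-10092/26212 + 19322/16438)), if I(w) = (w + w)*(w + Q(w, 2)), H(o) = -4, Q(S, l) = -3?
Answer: 53859107/262444141300 ≈ 0.00020522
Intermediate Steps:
I(w) = 2*w*(-3 + w) (I(w) = (w + w)*(w - 3) = (2*w)*(-3 + w) = 2*w*(-3 + w))
y = 4872 (y = (2*(-4)*(-3 - 4))*(136 - 49) = (2*(-4)*(-7))*87 = 56*87 = 4872)
1/(y + (-10092/26212 + 19322/16438)) = 1/(4872 + (-10092/26212 + 19322/16438)) = 1/(4872 + (-10092*1/26212 + 19322*(1/16438))) = 1/(4872 + (-2523/6553 + 9661/8219)) = 1/(4872 + 42571996/53859107) = 1/(262444141300/53859107) = 53859107/262444141300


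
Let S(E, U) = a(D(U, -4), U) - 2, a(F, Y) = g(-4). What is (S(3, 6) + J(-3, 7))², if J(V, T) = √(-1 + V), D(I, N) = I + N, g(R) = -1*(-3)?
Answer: -3 + 4*I ≈ -3.0 + 4.0*I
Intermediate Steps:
g(R) = 3
a(F, Y) = 3
S(E, U) = 1 (S(E, U) = 3 - 2 = 1)
(S(3, 6) + J(-3, 7))² = (1 + √(-1 - 3))² = (1 + √(-4))² = (1 + 2*I)²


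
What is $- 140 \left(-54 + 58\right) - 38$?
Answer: $-598$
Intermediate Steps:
$- 140 \left(-54 + 58\right) - 38 = \left(-140\right) 4 - 38 = -560 - 38 = -598$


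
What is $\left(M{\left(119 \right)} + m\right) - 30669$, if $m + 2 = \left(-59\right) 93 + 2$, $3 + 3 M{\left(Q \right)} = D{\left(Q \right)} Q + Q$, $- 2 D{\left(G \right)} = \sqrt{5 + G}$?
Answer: $- \frac{108352}{3} - \frac{119 \sqrt{31}}{3} \approx -36338.0$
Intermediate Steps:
$D{\left(G \right)} = - \frac{\sqrt{5 + G}}{2}$
$M{\left(Q \right)} = -1 + \frac{Q}{3} - \frac{Q \sqrt{5 + Q}}{6}$ ($M{\left(Q \right)} = -1 + \frac{- \frac{\sqrt{5 + Q}}{2} Q + Q}{3} = -1 + \frac{- \frac{Q \sqrt{5 + Q}}{2} + Q}{3} = -1 + \frac{Q - \frac{Q \sqrt{5 + Q}}{2}}{3} = -1 - \left(- \frac{Q}{3} + \frac{Q \sqrt{5 + Q}}{6}\right) = -1 + \frac{Q}{3} - \frac{Q \sqrt{5 + Q}}{6}$)
$m = -5487$ ($m = -2 + \left(\left(-59\right) 93 + 2\right) = -2 + \left(-5487 + 2\right) = -2 - 5485 = -5487$)
$\left(M{\left(119 \right)} + m\right) - 30669 = \left(\left(-1 + \frac{1}{3} \cdot 119 - \frac{119 \sqrt{5 + 119}}{6}\right) - 5487\right) - 30669 = \left(\left(-1 + \frac{119}{3} - \frac{119 \sqrt{124}}{6}\right) - 5487\right) - 30669 = \left(\left(-1 + \frac{119}{3} - \frac{119 \cdot 2 \sqrt{31}}{6}\right) - 5487\right) - 30669 = \left(\left(-1 + \frac{119}{3} - \frac{119 \sqrt{31}}{3}\right) - 5487\right) - 30669 = \left(\left(\frac{116}{3} - \frac{119 \sqrt{31}}{3}\right) - 5487\right) - 30669 = \left(- \frac{16345}{3} - \frac{119 \sqrt{31}}{3}\right) - 30669 = - \frac{108352}{3} - \frac{119 \sqrt{31}}{3}$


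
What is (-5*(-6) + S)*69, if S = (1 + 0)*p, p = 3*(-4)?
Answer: 1242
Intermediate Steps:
p = -12
S = -12 (S = (1 + 0)*(-12) = 1*(-12) = -12)
(-5*(-6) + S)*69 = (-5*(-6) - 12)*69 = (30 - 12)*69 = 18*69 = 1242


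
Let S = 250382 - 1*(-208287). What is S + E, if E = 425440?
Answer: 884109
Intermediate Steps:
S = 458669 (S = 250382 + 208287 = 458669)
S + E = 458669 + 425440 = 884109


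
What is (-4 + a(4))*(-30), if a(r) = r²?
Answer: -360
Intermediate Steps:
(-4 + a(4))*(-30) = (-4 + 4²)*(-30) = (-4 + 16)*(-30) = 12*(-30) = -360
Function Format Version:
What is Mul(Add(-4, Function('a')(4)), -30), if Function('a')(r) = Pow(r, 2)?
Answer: -360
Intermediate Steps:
Mul(Add(-4, Function('a')(4)), -30) = Mul(Add(-4, Pow(4, 2)), -30) = Mul(Add(-4, 16), -30) = Mul(12, -30) = -360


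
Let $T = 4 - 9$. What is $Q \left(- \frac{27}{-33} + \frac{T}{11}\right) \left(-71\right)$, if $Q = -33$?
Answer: $852$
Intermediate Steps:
$T = -5$ ($T = 4 - 9 = -5$)
$Q \left(- \frac{27}{-33} + \frac{T}{11}\right) \left(-71\right) = - 33 \left(- \frac{27}{-33} - \frac{5}{11}\right) \left(-71\right) = - 33 \left(\left(-27\right) \left(- \frac{1}{33}\right) - \frac{5}{11}\right) \left(-71\right) = - 33 \left(\frac{9}{11} - \frac{5}{11}\right) \left(-71\right) = \left(-33\right) \frac{4}{11} \left(-71\right) = \left(-12\right) \left(-71\right) = 852$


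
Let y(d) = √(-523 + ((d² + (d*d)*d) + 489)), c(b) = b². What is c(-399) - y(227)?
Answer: 159201 - √11748578 ≈ 1.5577e+5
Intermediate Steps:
y(d) = √(-34 + d² + d³) (y(d) = √(-523 + ((d² + d²*d) + 489)) = √(-523 + ((d² + d³) + 489)) = √(-523 + (489 + d² + d³)) = √(-34 + d² + d³))
c(-399) - y(227) = (-399)² - √(-34 + 227² + 227³) = 159201 - √(-34 + 51529 + 11697083) = 159201 - √11748578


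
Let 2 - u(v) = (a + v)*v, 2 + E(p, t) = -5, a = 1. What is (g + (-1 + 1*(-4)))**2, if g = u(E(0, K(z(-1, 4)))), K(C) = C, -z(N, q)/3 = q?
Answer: 2025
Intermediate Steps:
z(N, q) = -3*q
E(p, t) = -7 (E(p, t) = -2 - 5 = -7)
u(v) = 2 - v*(1 + v) (u(v) = 2 - (1 + v)*v = 2 - v*(1 + v))
g = -40 (g = 2 - 1*(-7) - 1*(-7)**2 = 2 + 7 - 1*49 = 2 + 7 - 49 = -40)
(g + (-1 + 1*(-4)))**2 = (-40 + (-1 + 1*(-4)))**2 = (-40 + (-1 - 4))**2 = (-40 - 5)**2 = (-45)**2 = 2025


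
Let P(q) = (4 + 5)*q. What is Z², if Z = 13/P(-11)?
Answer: 169/9801 ≈ 0.017243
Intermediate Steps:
P(q) = 9*q
Z = -13/99 (Z = 13/((9*(-11))) = 13/(-99) = 13*(-1/99) = -13/99 ≈ -0.13131)
Z² = (-13/99)² = 169/9801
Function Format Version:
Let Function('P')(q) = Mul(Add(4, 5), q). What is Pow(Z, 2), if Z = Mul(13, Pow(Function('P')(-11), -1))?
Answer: Rational(169, 9801) ≈ 0.017243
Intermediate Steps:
Function('P')(q) = Mul(9, q)
Z = Rational(-13, 99) (Z = Mul(13, Pow(Mul(9, -11), -1)) = Mul(13, Pow(-99, -1)) = Mul(13, Rational(-1, 99)) = Rational(-13, 99) ≈ -0.13131)
Pow(Z, 2) = Pow(Rational(-13, 99), 2) = Rational(169, 9801)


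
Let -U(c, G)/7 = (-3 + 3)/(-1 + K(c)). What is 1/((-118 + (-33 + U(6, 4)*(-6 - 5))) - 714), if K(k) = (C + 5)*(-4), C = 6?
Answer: -1/865 ≈ -0.0011561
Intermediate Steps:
K(k) = -44 (K(k) = (6 + 5)*(-4) = 11*(-4) = -44)
U(c, G) = 0 (U(c, G) = -7*(-3 + 3)/(-1 - 44) = -0/(-45) = -0*(-1)/45 = -7*0 = 0)
1/((-118 + (-33 + U(6, 4)*(-6 - 5))) - 714) = 1/((-118 + (-33 + 0*(-6 - 5))) - 714) = 1/((-118 + (-33 + 0*(-11))) - 714) = 1/((-118 + (-33 + 0)) - 714) = 1/((-118 - 33) - 714) = 1/(-151 - 714) = 1/(-865) = -1/865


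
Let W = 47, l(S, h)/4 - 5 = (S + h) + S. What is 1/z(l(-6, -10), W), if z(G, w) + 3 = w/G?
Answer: -68/251 ≈ -0.27092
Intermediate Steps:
l(S, h) = 20 + 4*h + 8*S (l(S, h) = 20 + 4*((S + h) + S) = 20 + 4*(h + 2*S) = 20 + (4*h + 8*S) = 20 + 4*h + 8*S)
z(G, w) = -3 + w/G
1/z(l(-6, -10), W) = 1/(-3 + 47/(20 + 4*(-10) + 8*(-6))) = 1/(-3 + 47/(20 - 40 - 48)) = 1/(-3 + 47/(-68)) = 1/(-3 + 47*(-1/68)) = 1/(-3 - 47/68) = 1/(-251/68) = -68/251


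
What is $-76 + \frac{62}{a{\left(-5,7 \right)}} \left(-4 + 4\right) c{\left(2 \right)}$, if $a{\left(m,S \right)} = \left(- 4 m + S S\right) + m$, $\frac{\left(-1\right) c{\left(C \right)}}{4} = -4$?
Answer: $-76$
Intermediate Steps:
$c{\left(C \right)} = 16$ ($c{\left(C \right)} = \left(-4\right) \left(-4\right) = 16$)
$a{\left(m,S \right)} = S^{2} - 3 m$ ($a{\left(m,S \right)} = \left(- 4 m + S^{2}\right) + m = \left(S^{2} - 4 m\right) + m = S^{2} - 3 m$)
$-76 + \frac{62}{a{\left(-5,7 \right)}} \left(-4 + 4\right) c{\left(2 \right)} = -76 + \frac{62}{7^{2} - -15} \left(-4 + 4\right) 16 = -76 + \frac{62}{49 + 15} \cdot 0 \cdot 16 = -76 + \frac{62}{64} \cdot 0 = -76 + 62 \cdot \frac{1}{64} \cdot 0 = -76 + \frac{31}{32} \cdot 0 = -76 + 0 = -76$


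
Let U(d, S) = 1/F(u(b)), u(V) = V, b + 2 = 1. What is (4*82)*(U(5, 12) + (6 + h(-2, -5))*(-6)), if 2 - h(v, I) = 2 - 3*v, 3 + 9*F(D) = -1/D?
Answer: -1476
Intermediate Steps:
b = -1 (b = -2 + 1 = -1)
F(D) = -⅓ - 1/(9*D) (F(D) = -⅓ + (-1/D)/9 = -⅓ - 1/(9*D))
h(v, I) = 3*v (h(v, I) = 2 - (2 - 3*v) = 2 + (-2 + 3*v) = 3*v)
U(d, S) = -9/2 (U(d, S) = 1/((⅑)*(-1 - 3*(-1))/(-1)) = 1/((⅑)*(-1)*(-1 + 3)) = 1/((⅑)*(-1)*2) = 1/(-2/9) = -9/2)
(4*82)*(U(5, 12) + (6 + h(-2, -5))*(-6)) = (4*82)*(-9/2 + (6 + 3*(-2))*(-6)) = 328*(-9/2 + (6 - 6)*(-6)) = 328*(-9/2 + 0*(-6)) = 328*(-9/2 + 0) = 328*(-9/2) = -1476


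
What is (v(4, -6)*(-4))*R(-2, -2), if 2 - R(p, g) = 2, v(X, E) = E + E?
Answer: 0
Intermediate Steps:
v(X, E) = 2*E
R(p, g) = 0 (R(p, g) = 2 - 1*2 = 2 - 2 = 0)
(v(4, -6)*(-4))*R(-2, -2) = ((2*(-6))*(-4))*0 = -12*(-4)*0 = 48*0 = 0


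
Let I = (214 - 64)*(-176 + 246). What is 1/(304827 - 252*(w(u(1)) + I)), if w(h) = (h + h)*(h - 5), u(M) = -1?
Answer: -1/2344197 ≈ -4.2659e-7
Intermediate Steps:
I = 10500 (I = 150*70 = 10500)
w(h) = 2*h*(-5 + h) (w(h) = (2*h)*(-5 + h) = 2*h*(-5 + h))
1/(304827 - 252*(w(u(1)) + I)) = 1/(304827 - 252*(2*(-1)*(-5 - 1) + 10500)) = 1/(304827 - 252*(2*(-1)*(-6) + 10500)) = 1/(304827 - 252*(12 + 10500)) = 1/(304827 - 252*10512) = 1/(304827 - 2649024) = 1/(-2344197) = -1/2344197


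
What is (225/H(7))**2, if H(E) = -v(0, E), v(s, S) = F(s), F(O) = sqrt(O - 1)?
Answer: -50625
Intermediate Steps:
F(O) = sqrt(-1 + O)
v(s, S) = sqrt(-1 + s)
H(E) = -I (H(E) = -sqrt(-1 + 0) = -sqrt(-1) = -I)
(225/H(7))**2 = (225/((-I)))**2 = (225*I)**2 = -50625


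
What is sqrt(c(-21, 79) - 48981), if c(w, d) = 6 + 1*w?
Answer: 6*I*sqrt(1361) ≈ 221.35*I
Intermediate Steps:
c(w, d) = 6 + w
sqrt(c(-21, 79) - 48981) = sqrt((6 - 21) - 48981) = sqrt(-15 - 48981) = sqrt(-48996) = 6*I*sqrt(1361)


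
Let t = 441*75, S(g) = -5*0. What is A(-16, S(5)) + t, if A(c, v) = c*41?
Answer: 32419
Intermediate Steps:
S(g) = 0
A(c, v) = 41*c
t = 33075
A(-16, S(5)) + t = 41*(-16) + 33075 = -656 + 33075 = 32419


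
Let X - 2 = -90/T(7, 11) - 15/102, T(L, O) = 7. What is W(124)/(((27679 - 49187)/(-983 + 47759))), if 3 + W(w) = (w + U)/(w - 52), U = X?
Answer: 47779735/15356712 ≈ 3.1113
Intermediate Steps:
X = -2619/238 (X = 2 + (-90/7 - 15/102) = 2 + (-90*⅐ - 15*1/102) = 2 + (-90/7 - 5/34) = 2 - 3095/238 = -2619/238 ≈ -11.004)
U = -2619/238 ≈ -11.004
W(w) = -3 + (-2619/238 + w)/(-52 + w) (W(w) = -3 + (w - 2619/238)/(w - 52) = -3 + (-2619/238 + w)/(-52 + w))
W(124)/(((27679 - 49187)/(-983 + 47759))) = ((34509 - 476*124)/(238*(-52 + 124)))/(((27679 - 49187)/(-983 + 47759))) = ((1/238)*(34509 - 59024)/72)/((-21508/46776)) = ((1/238)*(1/72)*(-24515))/((-21508*1/46776)) = -24515/(17136*(-5377/11694)) = -24515/17136*(-11694/5377) = 47779735/15356712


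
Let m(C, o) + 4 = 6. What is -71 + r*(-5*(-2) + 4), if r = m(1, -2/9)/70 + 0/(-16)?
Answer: -353/5 ≈ -70.600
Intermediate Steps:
m(C, o) = 2 (m(C, o) = -4 + 6 = 2)
r = 1/35 (r = 2/70 + 0/(-16) = 2*(1/70) + 0*(-1/16) = 1/35 + 0 = 1/35 ≈ 0.028571)
-71 + r*(-5*(-2) + 4) = -71 + (-5*(-2) + 4)/35 = -71 + (10 + 4)/35 = -71 + (1/35)*14 = -71 + ⅖ = -353/5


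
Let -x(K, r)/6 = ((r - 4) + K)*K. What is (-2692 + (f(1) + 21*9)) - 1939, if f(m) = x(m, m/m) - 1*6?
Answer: -4436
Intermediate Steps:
x(K, r) = -6*K*(-4 + K + r) (x(K, r) = -6*((r - 4) + K)*K = -6*((-4 + r) + K)*K = -6*(-4 + K + r)*K = -6*K*(-4 + K + r))
f(m) = -6 + 6*m*(3 - m) (f(m) = 6*m*(4 - m - m/m) - 1*6 = 6*m*(4 - m - 1*1) - 6 = 6*m*(4 - m - 1) - 6 = 6*m*(3 - m) - 6 = -6 + 6*m*(3 - m))
(-2692 + (f(1) + 21*9)) - 1939 = (-2692 + ((-6 - 6*1*(-3 + 1)) + 21*9)) - 1939 = (-2692 + ((-6 - 6*1*(-2)) + 189)) - 1939 = (-2692 + ((-6 + 12) + 189)) - 1939 = (-2692 + (6 + 189)) - 1939 = (-2692 + 195) - 1939 = -2497 - 1939 = -4436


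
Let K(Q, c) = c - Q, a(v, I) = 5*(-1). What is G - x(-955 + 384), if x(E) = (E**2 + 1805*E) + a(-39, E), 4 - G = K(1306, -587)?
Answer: 706516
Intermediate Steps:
a(v, I) = -5
G = 1897 (G = 4 - (-587 - 1*1306) = 4 - (-587 - 1306) = 4 - 1*(-1893) = 4 + 1893 = 1897)
x(E) = -5 + E**2 + 1805*E (x(E) = (E**2 + 1805*E) - 5 = -5 + E**2 + 1805*E)
G - x(-955 + 384) = 1897 - (-5 + (-955 + 384)**2 + 1805*(-955 + 384)) = 1897 - (-5 + (-571)**2 + 1805*(-571)) = 1897 - (-5 + 326041 - 1030655) = 1897 - 1*(-704619) = 1897 + 704619 = 706516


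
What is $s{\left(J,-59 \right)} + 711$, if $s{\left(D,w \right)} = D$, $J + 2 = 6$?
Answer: $715$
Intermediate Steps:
$J = 4$ ($J = -2 + 6 = 4$)
$s{\left(J,-59 \right)} + 711 = 4 + 711 = 715$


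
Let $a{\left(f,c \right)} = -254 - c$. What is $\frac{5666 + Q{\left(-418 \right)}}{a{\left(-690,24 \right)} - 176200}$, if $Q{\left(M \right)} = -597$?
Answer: $- \frac{5069}{176478} \approx -0.028723$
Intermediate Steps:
$\frac{5666 + Q{\left(-418 \right)}}{a{\left(-690,24 \right)} - 176200} = \frac{5666 - 597}{\left(-254 - 24\right) - 176200} = \frac{5069}{\left(-254 - 24\right) - 176200} = \frac{5069}{-278 - 176200} = \frac{5069}{-176478} = 5069 \left(- \frac{1}{176478}\right) = - \frac{5069}{176478}$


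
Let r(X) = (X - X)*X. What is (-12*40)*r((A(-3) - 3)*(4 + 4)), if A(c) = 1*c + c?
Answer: 0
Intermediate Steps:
A(c) = 2*c (A(c) = c + c = 2*c)
r(X) = 0 (r(X) = 0*X = 0)
(-12*40)*r((A(-3) - 3)*(4 + 4)) = -12*40*0 = -480*0 = 0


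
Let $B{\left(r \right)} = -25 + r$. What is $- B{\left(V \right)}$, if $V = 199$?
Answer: $-174$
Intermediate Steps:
$- B{\left(V \right)} = - (-25 + 199) = \left(-1\right) 174 = -174$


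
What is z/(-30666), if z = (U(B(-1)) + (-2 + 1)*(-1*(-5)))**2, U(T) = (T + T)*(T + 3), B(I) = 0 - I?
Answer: -3/10222 ≈ -0.00029348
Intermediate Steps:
B(I) = -I
U(T) = 2*T*(3 + T) (U(T) = (2*T)*(3 + T) = 2*T*(3 + T))
z = 9 (z = (2*(-1*(-1))*(3 - 1*(-1)) + (-2 + 1)*(-1*(-5)))**2 = (2*1*(3 + 1) - 1*5)**2 = (2*1*4 - 5)**2 = (8 - 5)**2 = 3**2 = 9)
z/(-30666) = 9/(-30666) = 9*(-1/30666) = -3/10222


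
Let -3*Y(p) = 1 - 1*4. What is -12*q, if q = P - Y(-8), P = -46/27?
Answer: 292/9 ≈ 32.444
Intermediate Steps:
P = -46/27 (P = -46*1/27 = -46/27 ≈ -1.7037)
Y(p) = 1 (Y(p) = -(1 - 1*4)/3 = -(1 - 4)/3 = -⅓*(-3) = 1)
q = -73/27 (q = -46/27 - 1*1 = -46/27 - 1 = -73/27 ≈ -2.7037)
-12*q = -12*(-73/27) = 292/9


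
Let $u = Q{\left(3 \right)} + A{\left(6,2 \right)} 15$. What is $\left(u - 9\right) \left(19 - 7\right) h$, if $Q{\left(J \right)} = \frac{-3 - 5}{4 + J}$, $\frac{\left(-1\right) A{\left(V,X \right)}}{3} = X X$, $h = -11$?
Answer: $\frac{175692}{7} \approx 25099.0$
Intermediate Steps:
$A{\left(V,X \right)} = - 3 X^{2}$ ($A{\left(V,X \right)} = - 3 X X = - 3 X^{2}$)
$Q{\left(J \right)} = - \frac{8}{4 + J}$
$u = - \frac{1268}{7}$ ($u = - \frac{8}{4 + 3} + - 3 \cdot 2^{2} \cdot 15 = - \frac{8}{7} + \left(-3\right) 4 \cdot 15 = \left(-8\right) \frac{1}{7} - 180 = - \frac{8}{7} - 180 = - \frac{1268}{7} \approx -181.14$)
$\left(u - 9\right) \left(19 - 7\right) h = \left(- \frac{1268}{7} - 9\right) \left(19 - 7\right) \left(-11\right) = - \frac{1331 \cdot 12 \left(-11\right)}{7} = \left(- \frac{1331}{7}\right) \left(-132\right) = \frac{175692}{7}$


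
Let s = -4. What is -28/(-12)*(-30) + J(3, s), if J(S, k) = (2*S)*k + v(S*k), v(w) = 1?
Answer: -93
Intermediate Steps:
J(S, k) = 1 + 2*S*k (J(S, k) = (2*S)*k + 1 = 2*S*k + 1 = 1 + 2*S*k)
-28/(-12)*(-30) + J(3, s) = -28/(-12)*(-30) + (1 + 2*3*(-4)) = -28*(-1/12)*(-30) + (1 - 24) = (7/3)*(-30) - 23 = -70 - 23 = -93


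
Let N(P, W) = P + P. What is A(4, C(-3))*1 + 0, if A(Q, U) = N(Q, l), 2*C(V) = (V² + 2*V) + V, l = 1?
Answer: 8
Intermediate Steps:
N(P, W) = 2*P
C(V) = V²/2 + 3*V/2 (C(V) = ((V² + 2*V) + V)/2 = (V² + 3*V)/2 = V²/2 + 3*V/2)
A(Q, U) = 2*Q
A(4, C(-3))*1 + 0 = (2*4)*1 + 0 = 8*1 + 0 = 8 + 0 = 8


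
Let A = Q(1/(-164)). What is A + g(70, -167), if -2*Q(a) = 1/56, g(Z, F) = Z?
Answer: 7839/112 ≈ 69.991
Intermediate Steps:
Q(a) = -1/112 (Q(a) = -½/56 = -½*1/56 = -1/112)
A = -1/112 ≈ -0.0089286
A + g(70, -167) = -1/112 + 70 = 7839/112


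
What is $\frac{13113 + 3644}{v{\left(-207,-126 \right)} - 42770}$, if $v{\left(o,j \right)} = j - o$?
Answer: $- \frac{16757}{42689} \approx -0.39254$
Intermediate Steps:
$\frac{13113 + 3644}{v{\left(-207,-126 \right)} - 42770} = \frac{13113 + 3644}{\left(-126 - -207\right) - 42770} = \frac{16757}{\left(-126 + 207\right) - 42770} = \frac{16757}{81 - 42770} = \frac{16757}{-42689} = 16757 \left(- \frac{1}{42689}\right) = - \frac{16757}{42689}$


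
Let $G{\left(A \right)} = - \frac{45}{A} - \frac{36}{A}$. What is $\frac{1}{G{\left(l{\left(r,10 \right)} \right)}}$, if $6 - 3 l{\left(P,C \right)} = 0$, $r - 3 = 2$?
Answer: $- \frac{2}{81} \approx -0.024691$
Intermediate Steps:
$r = 5$ ($r = 3 + 2 = 5$)
$l{\left(P,C \right)} = 2$ ($l{\left(P,C \right)} = 2 - 0 = 2 + 0 = 2$)
$G{\left(A \right)} = - \frac{81}{A}$
$\frac{1}{G{\left(l{\left(r,10 \right)} \right)}} = \frac{1}{\left(-81\right) \frac{1}{2}} = \frac{1}{- \frac{81}{2}} = - \frac{2}{81}$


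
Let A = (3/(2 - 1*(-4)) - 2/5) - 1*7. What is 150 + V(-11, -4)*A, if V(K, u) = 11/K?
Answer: 1569/10 ≈ 156.90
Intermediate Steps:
A = -69/10 (A = (3/(2 + 4) - 2*⅕) - 7 = (3/6 - ⅖) - 7 = (3*(⅙) - ⅖) - 7 = (½ - ⅖) - 7 = ⅒ - 7 = -69/10 ≈ -6.9000)
150 + V(-11, -4)*A = 150 + (11/(-11))*(-69/10) = 150 + (11*(-1/11))*(-69/10) = 150 - 1*(-69/10) = 150 + 69/10 = 1569/10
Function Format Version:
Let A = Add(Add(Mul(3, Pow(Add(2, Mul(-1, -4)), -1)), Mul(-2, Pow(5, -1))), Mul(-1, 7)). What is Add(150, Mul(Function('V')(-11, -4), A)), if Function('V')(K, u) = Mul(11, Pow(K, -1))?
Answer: Rational(1569, 10) ≈ 156.90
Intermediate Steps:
A = Rational(-69, 10) (A = Add(Add(Mul(3, Pow(Add(2, 4), -1)), Mul(-2, Rational(1, 5))), -7) = Add(Add(Mul(3, Pow(6, -1)), Rational(-2, 5)), -7) = Add(Add(Mul(3, Rational(1, 6)), Rational(-2, 5)), -7) = Add(Add(Rational(1, 2), Rational(-2, 5)), -7) = Add(Rational(1, 10), -7) = Rational(-69, 10) ≈ -6.9000)
Add(150, Mul(Function('V')(-11, -4), A)) = Add(150, Mul(Mul(11, Pow(-11, -1)), Rational(-69, 10))) = Add(150, Mul(Mul(11, Rational(-1, 11)), Rational(-69, 10))) = Add(150, Mul(-1, Rational(-69, 10))) = Add(150, Rational(69, 10)) = Rational(1569, 10)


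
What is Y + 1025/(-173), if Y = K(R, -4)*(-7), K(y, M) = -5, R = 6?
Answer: 5030/173 ≈ 29.075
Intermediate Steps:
Y = 35 (Y = -5*(-7) = 35)
Y + 1025/(-173) = 35 + 1025/(-173) = 35 + 1025*(-1/173) = 35 - 1025/173 = 5030/173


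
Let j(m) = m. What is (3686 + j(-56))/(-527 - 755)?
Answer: -1815/641 ≈ -2.8315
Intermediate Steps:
(3686 + j(-56))/(-527 - 755) = (3686 - 56)/(-527 - 755) = 3630/(-1282) = 3630*(-1/1282) = -1815/641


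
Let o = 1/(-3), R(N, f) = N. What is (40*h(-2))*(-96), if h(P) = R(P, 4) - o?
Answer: 6400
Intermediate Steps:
o = -⅓ ≈ -0.33333
h(P) = ⅓ + P (h(P) = P - 1*(-⅓) = P + ⅓ = ⅓ + P)
(40*h(-2))*(-96) = (40*(⅓ - 2))*(-96) = (40*(-5/3))*(-96) = -200/3*(-96) = 6400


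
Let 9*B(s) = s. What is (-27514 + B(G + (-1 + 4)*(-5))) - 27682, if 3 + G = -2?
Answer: -496784/9 ≈ -55198.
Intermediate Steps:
G = -5 (G = -3 - 2 = -5)
B(s) = s/9
(-27514 + B(G + (-1 + 4)*(-5))) - 27682 = (-27514 + (-5 + (-1 + 4)*(-5))/9) - 27682 = (-27514 + (-5 + 3*(-5))/9) - 27682 = (-27514 + (-5 - 15)/9) - 27682 = (-27514 + (1/9)*(-20)) - 27682 = (-27514 - 20/9) - 27682 = -247646/9 - 27682 = -496784/9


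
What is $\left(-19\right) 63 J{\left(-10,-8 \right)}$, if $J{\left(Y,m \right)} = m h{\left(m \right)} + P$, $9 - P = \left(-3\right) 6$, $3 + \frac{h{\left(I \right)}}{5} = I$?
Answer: $-558999$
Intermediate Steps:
$h{\left(I \right)} = -15 + 5 I$
$P = 27$ ($P = 9 - \left(-3\right) 6 = 9 - -18 = 9 + 18 = 27$)
$J{\left(Y,m \right)} = 27 + m \left(-15 + 5 m\right)$ ($J{\left(Y,m \right)} = m \left(-15 + 5 m\right) + 27 = 27 + m \left(-15 + 5 m\right)$)
$\left(-19\right) 63 J{\left(-10,-8 \right)} = \left(-19\right) 63 \left(27 + 5 \left(-8\right) \left(-3 - 8\right)\right) = - 1197 \left(27 + 5 \left(-8\right) \left(-11\right)\right) = - 1197 \left(27 + 440\right) = \left(-1197\right) 467 = -558999$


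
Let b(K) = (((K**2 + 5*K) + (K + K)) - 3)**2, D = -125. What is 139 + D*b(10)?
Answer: -3485986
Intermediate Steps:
b(K) = (-3 + K**2 + 7*K)**2 (b(K) = (((K**2 + 5*K) + 2*K) - 3)**2 = ((K**2 + 7*K) - 3)**2 = (-3 + K**2 + 7*K)**2)
139 + D*b(10) = 139 - 125*(-3 + 10**2 + 7*10)**2 = 139 - 125*(-3 + 100 + 70)**2 = 139 - 125*167**2 = 139 - 125*27889 = 139 - 3486125 = -3485986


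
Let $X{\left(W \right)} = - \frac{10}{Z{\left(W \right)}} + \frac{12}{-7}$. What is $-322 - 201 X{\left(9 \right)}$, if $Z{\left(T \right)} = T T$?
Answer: $\frac{8956}{189} \approx 47.386$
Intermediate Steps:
$Z{\left(T \right)} = T^{2}$
$X{\left(W \right)} = - \frac{12}{7} - \frac{10}{W^{2}}$ ($X{\left(W \right)} = - \frac{10}{W^{2}} + \frac{12}{-7} = - \frac{10}{W^{2}} + 12 \left(- \frac{1}{7}\right) = - \frac{10}{W^{2}} - \frac{12}{7} = - \frac{12}{7} - \frac{10}{W^{2}}$)
$-322 - 201 X{\left(9 \right)} = -322 - 201 \left(- \frac{12}{7} - \frac{10}{81}\right) = -322 - - \frac{69814}{189} = -322 + \frac{69814}{189} = \frac{8956}{189}$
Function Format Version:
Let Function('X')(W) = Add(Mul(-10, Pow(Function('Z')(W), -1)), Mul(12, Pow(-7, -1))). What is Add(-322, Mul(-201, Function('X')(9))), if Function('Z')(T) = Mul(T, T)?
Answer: Rational(8956, 189) ≈ 47.386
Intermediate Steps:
Function('Z')(T) = Pow(T, 2)
Function('X')(W) = Add(Rational(-12, 7), Mul(-10, Pow(W, -2))) (Function('X')(W) = Add(Mul(-10, Pow(Pow(W, 2), -1)), Mul(12, Pow(-7, -1))) = Add(Mul(-10, Pow(W, -2)), Mul(12, Rational(-1, 7))) = Add(Mul(-10, Pow(W, -2)), Rational(-12, 7)) = Add(Rational(-12, 7), Mul(-10, Pow(W, -2))))
Add(-322, Mul(-201, Function('X')(9))) = Add(-322, Mul(-201, Add(Rational(-12, 7), Mul(-10, Pow(9, -2))))) = Add(-322, Mul(-201, Add(Rational(-12, 7), Mul(-10, Rational(1, 81))))) = Add(-322, Mul(-201, Add(Rational(-12, 7), Rational(-10, 81)))) = Add(-322, Mul(-201, Rational(-1042, 567))) = Add(-322, Rational(69814, 189)) = Rational(8956, 189)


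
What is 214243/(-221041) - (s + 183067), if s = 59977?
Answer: -53722903047/221041 ≈ -2.4305e+5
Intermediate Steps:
214243/(-221041) - (s + 183067) = 214243/(-221041) - (59977 + 183067) = 214243*(-1/221041) - 1*243044 = -214243/221041 - 243044 = -53722903047/221041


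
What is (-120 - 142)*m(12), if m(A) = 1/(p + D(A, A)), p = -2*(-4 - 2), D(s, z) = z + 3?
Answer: -262/27 ≈ -9.7037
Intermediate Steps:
D(s, z) = 3 + z
p = 12 (p = -2*(-6) = 12)
m(A) = 1/(15 + A) (m(A) = 1/(12 + (3 + A)) = 1/(15 + A))
(-120 - 142)*m(12) = (-120 - 142)/(15 + 12) = -262/27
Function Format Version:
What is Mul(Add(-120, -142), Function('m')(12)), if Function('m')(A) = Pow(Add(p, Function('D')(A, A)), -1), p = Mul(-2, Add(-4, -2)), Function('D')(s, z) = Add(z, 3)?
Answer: Rational(-262, 27) ≈ -9.7037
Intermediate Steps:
Function('D')(s, z) = Add(3, z)
p = 12 (p = Mul(-2, -6) = 12)
Function('m')(A) = Pow(Add(15, A), -1) (Function('m')(A) = Pow(Add(12, Add(3, A)), -1) = Pow(Add(15, A), -1))
Mul(Add(-120, -142), Function('m')(12)) = Mul(Add(-120, -142), Pow(Add(15, 12), -1)) = Mul(-262, Pow(27, -1)) = Mul(-262, Rational(1, 27)) = Rational(-262, 27)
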